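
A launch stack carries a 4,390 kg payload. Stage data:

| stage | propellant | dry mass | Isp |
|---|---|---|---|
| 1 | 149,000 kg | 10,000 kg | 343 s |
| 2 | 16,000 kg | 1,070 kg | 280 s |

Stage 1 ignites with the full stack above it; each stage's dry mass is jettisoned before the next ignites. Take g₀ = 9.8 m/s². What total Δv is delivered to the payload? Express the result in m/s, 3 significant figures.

Ignition mass of stage 1 = 149,000+10,000 + 16,000+1,070 + 4,390 = 180,460 kg.
Stage 1: m₀ = 180,460 kg, m_f = 180,460 − 149,000 = 31,460 kg; Δv = 343×9.8×ln(5.736) = 3361.4×1.7468 ≈ 5872 m/s.
Stage 2: m₀ = 21,460 kg, m_f = 21,460 − 16,000 = 5,460 kg; Δv = 280×9.8×ln(3.93) = 2744.0×1.3687 ≈ 3756 m/s.
Total Δv = 5872 + 3756 = 9628 m/s.

Δv ≈ 9630 m/s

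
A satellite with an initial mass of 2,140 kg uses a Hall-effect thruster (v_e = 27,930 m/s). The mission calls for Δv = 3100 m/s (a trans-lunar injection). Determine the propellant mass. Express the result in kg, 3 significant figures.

propellant mass ≈ 225 kg

Rocket equation: m₀/m_f = exp(Δv / v_e) = exp(3100 / 27930.0) = exp(0.1110) = 1.1174.
m_f = 2,140 / 1.1174 = 1,915.16 kg, so propellant = m₀ − m_f = 2,140 − 1,915.16 = 224.84 kg.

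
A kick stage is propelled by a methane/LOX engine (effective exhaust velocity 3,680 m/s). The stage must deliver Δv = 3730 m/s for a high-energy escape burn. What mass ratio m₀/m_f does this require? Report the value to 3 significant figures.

mass ratio ≈ 2.76

m₀/m_f = exp(Δv / v_e) = exp(3730 / 3680.0) = exp(1.0136) = 2.7555.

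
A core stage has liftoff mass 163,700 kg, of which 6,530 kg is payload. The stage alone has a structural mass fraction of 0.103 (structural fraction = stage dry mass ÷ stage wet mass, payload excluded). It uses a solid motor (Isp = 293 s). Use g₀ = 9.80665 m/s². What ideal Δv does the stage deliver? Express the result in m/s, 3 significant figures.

Δv ≈ 5670 m/s

Stage wet mass = m₀ − payload = 163,700 − 6,530 = 157,170 kg.
Stage dry mass = ε × stage wet mass = 0.103 × 157,170 = 16,188.5 kg.
Burnout mass m_f = stage dry + payload = 16,188.5 + 6,530 = 22,718.5 kg.
v_e = Isp · g₀ = 293 × 9.80665 = 2873.3 m/s.
Δv = v_e · ln(163,700/22,718.5) = 2873.3 × ln(7.206) = 2873.3 × 1.9749 ≈ 5674 m/s.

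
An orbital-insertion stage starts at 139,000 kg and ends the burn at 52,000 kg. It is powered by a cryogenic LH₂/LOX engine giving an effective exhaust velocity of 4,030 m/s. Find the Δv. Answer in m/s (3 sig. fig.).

Δv ≈ 3960 m/s

Δv = v_e · ln(m₀/m_f) = 4030.0 × ln(2.673) = 4030.0 × 0.9832 ≈ 3962.4 m/s.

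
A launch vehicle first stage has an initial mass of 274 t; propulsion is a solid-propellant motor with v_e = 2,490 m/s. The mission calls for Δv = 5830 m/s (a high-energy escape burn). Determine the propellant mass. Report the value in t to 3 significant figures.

propellant mass ≈ 248 t

By the Tsiolkovsky rocket equation, m₀/m_f = exp(Δv / v_e) = exp(5830 / 2490.0) = exp(2.3414) = 10.3954.
m_f = 274 / 10.3954 = 26.3578 t, so propellant = m₀ − m_f = 274 − 26.3578 = 247.6422 t.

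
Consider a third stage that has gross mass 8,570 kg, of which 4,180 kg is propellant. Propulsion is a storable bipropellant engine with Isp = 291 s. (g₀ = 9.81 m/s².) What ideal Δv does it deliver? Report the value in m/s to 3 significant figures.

v_e = Isp · g₀ = 291 × 9.81 = 2854.7 m/s.
m_f = m₀ − m_prop = 8,570 − 4,180 = 4,390 kg.
Δv = v_e · ln(m₀/m_f) = 2854.7 × ln(1.952) = 2854.7 × 0.6689 ≈ 1909.6 m/s.

Δv ≈ 1910 m/s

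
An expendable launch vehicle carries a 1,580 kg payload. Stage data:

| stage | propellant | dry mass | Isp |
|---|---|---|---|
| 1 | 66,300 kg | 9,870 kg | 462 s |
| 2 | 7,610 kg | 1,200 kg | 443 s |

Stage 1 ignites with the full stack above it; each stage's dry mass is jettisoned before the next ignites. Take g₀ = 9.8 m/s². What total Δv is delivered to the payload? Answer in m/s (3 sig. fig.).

Ignition mass of stage 1 = 66,300+9,870 + 7,610+1,200 + 1,580 = 86,560 kg.
Stage 1: m₀ = 86,560 kg, m_f = 86,560 − 66,300 = 20,260 kg; Δv = 462×9.8×ln(4.272) = 4527.6×1.4522 ≈ 6575 m/s.
Stage 2: m₀ = 10,390 kg, m_f = 10,390 − 7,610 = 2,780 kg; Δv = 443×9.8×ln(3.737) = 4341.4×1.3184 ≈ 5724 m/s.
Total Δv = 6575 + 5724 = 12299 m/s.

Δv ≈ 12300 m/s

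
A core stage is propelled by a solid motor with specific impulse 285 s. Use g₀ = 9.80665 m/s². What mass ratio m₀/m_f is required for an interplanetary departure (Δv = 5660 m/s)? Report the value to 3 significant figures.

mass ratio ≈ 7.58

v_e = Isp · g₀ = 285 × 9.80665 = 2794.9 m/s.
m₀/m_f = exp(Δv / v_e) = exp(5660 / 2794.9) = exp(2.0251) = 7.5770.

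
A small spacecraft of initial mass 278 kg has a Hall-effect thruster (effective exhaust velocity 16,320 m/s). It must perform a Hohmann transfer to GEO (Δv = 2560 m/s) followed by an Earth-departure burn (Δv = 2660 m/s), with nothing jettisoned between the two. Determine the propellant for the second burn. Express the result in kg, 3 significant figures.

propellant for the second burn ≈ 35.7 kg

After the first burn: m = 278 × exp(−2560/16320.0) = 278 × 0.85482 = 237.64 kg.
After the second burn: m = 237.64 × exp(−2660/16320.0) = 237.64 × 0.84960 = 201.899 kg.
Second-burn propellant = 237.64 − 201.899 = 35.741 kg.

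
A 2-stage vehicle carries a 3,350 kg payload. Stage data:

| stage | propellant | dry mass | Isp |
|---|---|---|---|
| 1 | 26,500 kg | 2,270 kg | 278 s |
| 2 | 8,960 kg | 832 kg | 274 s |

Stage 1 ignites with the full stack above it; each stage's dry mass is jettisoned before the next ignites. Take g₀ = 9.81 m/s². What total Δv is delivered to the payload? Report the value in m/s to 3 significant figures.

Ignition mass of stage 1 = 26,500+2,270 + 8,960+832 + 3,350 = 41,912 kg.
Stage 1: m₀ = 41,912 kg, m_f = 41,912 − 26,500 = 15,412 kg; Δv = 278×9.81×ln(2.719) = 2727.2×1.0004 ≈ 2728 m/s.
Stage 2: m₀ = 13,142 kg, m_f = 13,142 − 8,960 = 4,182 kg; Δv = 274×9.81×ln(3.143) = 2687.9×1.1450 ≈ 3078 m/s.
Total Δv = 2728 + 3078 = 5806 m/s.

Δv ≈ 5810 m/s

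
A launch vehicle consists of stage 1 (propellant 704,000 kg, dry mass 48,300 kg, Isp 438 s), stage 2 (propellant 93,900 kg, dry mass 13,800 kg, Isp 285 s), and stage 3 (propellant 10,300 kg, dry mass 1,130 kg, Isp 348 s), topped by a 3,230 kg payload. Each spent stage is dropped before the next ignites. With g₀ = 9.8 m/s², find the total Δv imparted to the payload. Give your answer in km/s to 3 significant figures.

Δv ≈ 15.2 km/s

Ignition mass of stage 1 = 704,000+48,300 + 93,900+13,800 + 10,300+1,130 + 3,230 = 874,660 kg.
Stage 1: m₀ = 874,660 kg, m_f = 874,660 − 704,000 = 170,660 kg; Δv = 438×9.8×ln(5.125) = 4292.4×1.6342 ≈ 7014 m/s.
Stage 2: m₀ = 122,360 kg, m_f = 122,360 − 93,900 = 28,460 kg; Δv = 285×9.8×ln(4.299) = 2793.0×1.4585 ≈ 4074 m/s.
Stage 3: m₀ = 14,660 kg, m_f = 14,660 − 10,300 = 4,360 kg; Δv = 348×9.8×ln(3.362) = 3410.4×1.2127 ≈ 4136 m/s.
Total Δv = 7014 + 4074 + 4136 = 15224 m/s.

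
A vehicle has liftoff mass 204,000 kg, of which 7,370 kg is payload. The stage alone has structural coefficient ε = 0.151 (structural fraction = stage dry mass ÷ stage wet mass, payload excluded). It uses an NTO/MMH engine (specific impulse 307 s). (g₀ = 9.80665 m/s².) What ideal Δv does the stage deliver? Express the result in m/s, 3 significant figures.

Δv ≈ 5130 m/s

Stage wet mass = m₀ − payload = 204,000 − 7,370 = 196,630 kg.
Stage dry mass = ε × stage wet mass = 0.151 × 196,630 = 29,691.1 kg.
Burnout mass m_f = stage dry + payload = 29,691.1 + 7,370 = 37,061.1 kg.
v_e = Isp · g₀ = 307 × 9.80665 = 3010.6 m/s.
Δv = v_e · ln(204,000/37,061.1) = 3010.6 × ln(5.504) = 3010.6 × 1.7056 ≈ 5135 m/s.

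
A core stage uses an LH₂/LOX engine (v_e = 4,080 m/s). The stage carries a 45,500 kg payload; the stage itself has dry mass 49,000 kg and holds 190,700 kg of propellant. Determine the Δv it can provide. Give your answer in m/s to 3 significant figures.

m₀ = payload + dry + propellant = 45,500 + 49,000 + 190,700 = 285,200 kg.
m_f = payload + dry = 45,500 + 49,000 = 94,500 kg.
Δv = v_e · ln(m₀/m_f) = 4080.0 × ln(3.018) = 4080.0 × 1.1046 ≈ 4506.7 m/s.

Δv ≈ 4510 m/s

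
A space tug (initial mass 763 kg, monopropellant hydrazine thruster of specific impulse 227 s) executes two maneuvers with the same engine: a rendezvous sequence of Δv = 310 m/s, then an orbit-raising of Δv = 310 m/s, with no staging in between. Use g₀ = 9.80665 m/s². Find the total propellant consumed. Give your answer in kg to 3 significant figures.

v_e = Isp · g₀ = 227 × 9.80665 = 2226.1 m/s.
After the first burn: m = 763 × exp(−310/2226.1) = 763 × 0.87000 = 663.81 kg.
After the second burn: m = 663.81 × exp(−310/2226.1) = 663.81 × 0.87000 = 577.515 kg.
Total propellant = m₀ − m_final = 763 − 577.515 = 185.485 kg.

total propellant consumed ≈ 185 kg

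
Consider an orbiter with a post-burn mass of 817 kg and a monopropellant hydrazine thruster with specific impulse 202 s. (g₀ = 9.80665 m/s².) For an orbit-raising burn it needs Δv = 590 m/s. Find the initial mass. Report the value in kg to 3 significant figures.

initial mass ≈ 1100 kg

v_e = Isp · g₀ = 202 × 9.80665 = 1980.9 m/s.
By the Tsiolkovsky rocket equation, m₀/m_f = exp(Δv / v_e) = exp(590 / 1980.9) = exp(0.2978) = 1.3469.
m₀ = m_f × 1.3469 = 817 × 1.3469 = 1,100.42 kg.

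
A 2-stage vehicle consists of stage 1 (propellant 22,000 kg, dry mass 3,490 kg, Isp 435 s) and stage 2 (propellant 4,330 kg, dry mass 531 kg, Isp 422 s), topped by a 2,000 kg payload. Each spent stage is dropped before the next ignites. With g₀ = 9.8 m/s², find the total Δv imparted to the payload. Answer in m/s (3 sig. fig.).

Δv ≈ 8980 m/s

Ignition mass of stage 1 = 22,000+3,490 + 4,330+531 + 2,000 = 32,351 kg.
Stage 1: m₀ = 32,351 kg, m_f = 32,351 − 22,000 = 10,351 kg; Δv = 435×9.8×ln(3.125) = 4263.0×1.1396 ≈ 4858 m/s.
Stage 2: m₀ = 6,861 kg, m_f = 6,861 − 4,330 = 2,531 kg; Δv = 422×9.8×ln(2.711) = 4135.6×0.9972 ≈ 4124 m/s.
Total Δv = 4858 + 4124 = 8982 m/s.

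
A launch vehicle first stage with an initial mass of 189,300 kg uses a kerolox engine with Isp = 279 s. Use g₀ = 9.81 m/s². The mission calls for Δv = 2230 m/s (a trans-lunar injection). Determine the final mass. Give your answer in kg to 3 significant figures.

final mass ≈ 83800 kg

v_e = Isp · g₀ = 279 × 9.81 = 2737.0 m/s.
By the Tsiolkovsky rocket equation, m₀/m_f = exp(Δv / v_e) = exp(2230 / 2737.0) = exp(0.8148) = 2.2586.
m_f = m₀ / 2.2586 = 189,300 / 2.2586 = 83,813 kg.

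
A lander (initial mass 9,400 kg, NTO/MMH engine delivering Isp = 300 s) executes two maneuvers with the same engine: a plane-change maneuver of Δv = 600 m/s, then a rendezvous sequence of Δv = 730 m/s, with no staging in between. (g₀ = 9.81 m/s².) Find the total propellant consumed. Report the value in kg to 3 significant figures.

total propellant consumed ≈ 3420 kg

v_e = Isp · g₀ = 300 × 9.81 = 2943.0 m/s.
After the first burn: m = 9400 × exp(−600/2943.0) = 9400 × 0.81557 = 7,666.36 kg.
After the second burn: m = 7,666.36 × exp(−730/2943.0) = 7,666.36 × 0.78032 = 5,982.21 kg.
Total propellant = m₀ − m_final = 9400 − 5,982.21 = 3,417.79 kg.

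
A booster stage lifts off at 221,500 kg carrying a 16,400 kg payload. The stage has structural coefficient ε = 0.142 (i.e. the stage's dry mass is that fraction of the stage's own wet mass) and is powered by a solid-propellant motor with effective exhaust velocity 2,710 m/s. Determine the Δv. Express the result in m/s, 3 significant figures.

Δv ≈ 4290 m/s

Stage wet mass = m₀ − payload = 221,500 − 16,400 = 205,100 kg.
Stage dry mass = ε × stage wet mass = 0.142 × 205,100 = 29,124.2 kg.
Burnout mass m_f = stage dry + payload = 29,124.2 + 16,400 = 45,524.2 kg.
Rocket equation: Δv = v_e · ln(221,500/45,524.2) = 2710.0 × ln(4.866) = 2710.0 × 1.5822 ≈ 4288 m/s.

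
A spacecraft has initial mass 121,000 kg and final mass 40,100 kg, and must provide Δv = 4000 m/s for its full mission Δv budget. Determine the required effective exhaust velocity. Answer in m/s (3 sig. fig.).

ln(m₀/m_f) = ln(121000/40100) = ln(3.017) = 1.1044.
v_e = Δv / ln(m₀/m_f) = 4000 / 1.1044 = 3621.8 m/s.

v_e ≈ 3620 m/s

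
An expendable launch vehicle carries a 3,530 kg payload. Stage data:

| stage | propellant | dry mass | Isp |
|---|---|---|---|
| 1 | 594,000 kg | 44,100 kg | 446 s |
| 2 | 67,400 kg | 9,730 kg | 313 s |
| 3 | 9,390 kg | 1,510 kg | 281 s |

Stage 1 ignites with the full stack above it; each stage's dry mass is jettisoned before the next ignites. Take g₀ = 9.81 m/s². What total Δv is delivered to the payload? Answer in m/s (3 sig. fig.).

Δv ≈ 14400 m/s

Ignition mass of stage 1 = 594,000+44,100 + 67,400+9,730 + 9,390+1,510 + 3,530 = 729,660 kg.
Stage 1: m₀ = 729,660 kg, m_f = 729,660 − 594,000 = 135,660 kg; Δv = 446×9.81×ln(5.379) = 4375.3×1.6824 ≈ 7361 m/s.
Stage 2: m₀ = 91,560 kg, m_f = 91,560 − 67,400 = 24,160 kg; Δv = 313×9.81×ln(3.79) = 3070.5×1.3323 ≈ 4091 m/s.
Stage 3: m₀ = 14,430 kg, m_f = 14,430 − 9,390 = 5,040 kg; Δv = 281×9.81×ln(2.863) = 2756.6×1.0519 ≈ 2900 m/s.
Total Δv = 7361 + 4091 + 2900 = 14352 m/s.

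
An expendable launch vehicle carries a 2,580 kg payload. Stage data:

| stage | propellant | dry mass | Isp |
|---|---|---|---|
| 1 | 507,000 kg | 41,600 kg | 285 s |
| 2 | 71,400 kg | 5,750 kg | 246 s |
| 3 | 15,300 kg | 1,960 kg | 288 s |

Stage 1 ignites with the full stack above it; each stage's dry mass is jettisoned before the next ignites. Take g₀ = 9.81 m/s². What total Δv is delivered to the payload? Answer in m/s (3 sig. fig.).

Δv ≈ 11700 m/s

Ignition mass of stage 1 = 507,000+41,600 + 71,400+5,750 + 15,300+1,960 + 2,580 = 645,590 kg.
Stage 1: m₀ = 645,590 kg, m_f = 645,590 − 507,000 = 138,590 kg; Δv = 285×9.81×ln(4.658) = 2795.9×1.5386 ≈ 4302 m/s.
Stage 2: m₀ = 96,990 kg, m_f = 96,990 − 71,400 = 25,590 kg; Δv = 246×9.81×ln(3.79) = 2413.3×1.3324 ≈ 3215 m/s.
Stage 3: m₀ = 19,840 kg, m_f = 19,840 − 15,300 = 4,540 kg; Δv = 288×9.81×ln(4.37) = 2825.3×1.4748 ≈ 4167 m/s.
Total Δv = 4302 + 3215 + 4167 = 11684 m/s.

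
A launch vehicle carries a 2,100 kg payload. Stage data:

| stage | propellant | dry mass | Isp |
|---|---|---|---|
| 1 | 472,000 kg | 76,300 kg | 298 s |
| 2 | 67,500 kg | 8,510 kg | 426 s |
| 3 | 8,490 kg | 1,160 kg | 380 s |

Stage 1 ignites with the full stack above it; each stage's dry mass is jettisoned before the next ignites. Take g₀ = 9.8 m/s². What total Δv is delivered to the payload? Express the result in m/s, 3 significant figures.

Δv ≈ 14900 m/s

Ignition mass of stage 1 = 472,000+76,300 + 67,500+8,510 + 8,490+1,160 + 2,100 = 636,060 kg.
Stage 1: m₀ = 636,060 kg, m_f = 636,060 − 472,000 = 164,060 kg; Δv = 298×9.8×ln(3.877) = 2920.4×1.3551 ≈ 3957 m/s.
Stage 2: m₀ = 87,760 kg, m_f = 87,760 − 67,500 = 20,260 kg; Δv = 426×9.8×ln(4.332) = 4174.8×1.4660 ≈ 6120 m/s.
Stage 3: m₀ = 11,750 kg, m_f = 11,750 − 8,490 = 3,260 kg; Δv = 380×9.8×ln(3.604) = 3724.0×1.2821 ≈ 4775 m/s.
Total Δv = 3957 + 6120 + 4775 = 14852 m/s.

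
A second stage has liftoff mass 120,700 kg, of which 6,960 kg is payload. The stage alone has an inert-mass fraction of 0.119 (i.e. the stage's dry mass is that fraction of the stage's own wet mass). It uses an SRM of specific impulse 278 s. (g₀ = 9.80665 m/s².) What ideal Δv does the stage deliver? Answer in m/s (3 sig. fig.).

Δv ≈ 4830 m/s

Stage wet mass = m₀ − payload = 120,700 − 6,960 = 113,740 kg.
Stage dry mass = ε × stage wet mass = 0.119 × 113,740 = 13,535.1 kg.
Burnout mass m_f = stage dry + payload = 13,535.1 + 6,960 = 20,495.1 kg.
v_e = Isp · g₀ = 278 × 9.80665 = 2726.2 m/s.
Rocket equation: Δv = v_e · ln(120,700/20,495.1) = 2726.2 × ln(5.889) = 2726.2 × 1.7731 ≈ 4834 m/s.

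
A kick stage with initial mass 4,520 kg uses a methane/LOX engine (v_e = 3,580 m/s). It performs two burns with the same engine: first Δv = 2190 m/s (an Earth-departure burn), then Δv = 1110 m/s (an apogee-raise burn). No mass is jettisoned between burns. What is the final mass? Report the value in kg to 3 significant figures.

final mass ≈ 1800 kg

After the first burn: m = 4520 × exp(−2190/3580.0) = 4520 × 0.54241 = 2,451.69 kg.
After the second burn: m = 2,451.69 × exp(−1110/3580.0) = 2,451.69 × 0.73341 = 1,798.09 kg.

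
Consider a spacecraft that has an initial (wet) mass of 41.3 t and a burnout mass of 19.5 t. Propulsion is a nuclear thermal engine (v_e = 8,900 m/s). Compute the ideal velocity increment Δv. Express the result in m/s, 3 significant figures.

Δv ≈ 6680 m/s

Δv = v_e · ln(m₀/m_f) = 8900.0 × ln(2.118) = 8900.0 × 0.7504 ≈ 6679.0 m/s.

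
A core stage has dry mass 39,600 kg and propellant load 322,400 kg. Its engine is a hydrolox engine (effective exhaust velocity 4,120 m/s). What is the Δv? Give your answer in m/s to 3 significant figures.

m₀ = m_dry + m_prop = 39,600 + 322,400 = 362,000 kg.
Δv = v_e · ln(m₀/m_f) = 4120.0 × ln(9.141) = 4120.0 × 2.2128 ≈ 9116.8 m/s.

Δv ≈ 9120 m/s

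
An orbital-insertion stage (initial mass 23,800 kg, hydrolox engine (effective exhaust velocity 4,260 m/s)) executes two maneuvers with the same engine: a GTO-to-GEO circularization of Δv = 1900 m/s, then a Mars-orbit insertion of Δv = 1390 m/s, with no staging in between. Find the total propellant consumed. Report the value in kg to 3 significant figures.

total propellant consumed ≈ 12800 kg

After the first burn: m = 23800 × exp(−1900/4260.0) = 23800 × 0.64018 = 15,236.3 kg.
After the second burn: m = 15,236.3 × exp(−1390/4260.0) = 15,236.3 × 0.72160 = 10,994.5 kg.
Total propellant = m₀ − m_final = 23800 − 10,994.5 = 12,805.5 kg.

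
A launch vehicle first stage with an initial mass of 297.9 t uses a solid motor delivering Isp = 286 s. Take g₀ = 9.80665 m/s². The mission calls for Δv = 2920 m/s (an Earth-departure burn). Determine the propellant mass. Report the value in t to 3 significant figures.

propellant mass ≈ 193 t

v_e = Isp · g₀ = 286 × 9.80665 = 2804.7 m/s.
Using Δv = v_e ln(m₀/m_f): m₀/m_f = exp(Δv / v_e) = exp(2920 / 2804.7) = exp(1.0411) = 2.8324.
m_f = 297.9 / 2.8324 = 105.176 t, so propellant = m₀ − m_f = 297.9 − 105.176 = 192.724 t.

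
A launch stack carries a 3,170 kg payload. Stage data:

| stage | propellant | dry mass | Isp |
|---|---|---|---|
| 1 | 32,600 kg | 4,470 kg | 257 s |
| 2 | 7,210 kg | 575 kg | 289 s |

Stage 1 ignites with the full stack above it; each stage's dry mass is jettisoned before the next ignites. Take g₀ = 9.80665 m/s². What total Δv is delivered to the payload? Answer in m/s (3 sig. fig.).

Ignition mass of stage 1 = 32,600+4,470 + 7,210+575 + 3,170 = 48,025 kg.
Stage 1: m₀ = 48,025 kg, m_f = 48,025 − 32,600 = 15,425 kg; Δv = 257×9.80665×ln(3.113) = 2520.3×1.1357 ≈ 2862 m/s.
Stage 2: m₀ = 10,955 kg, m_f = 10,955 − 7,210 = 3,745 kg; Δv = 289×9.80665×ln(2.925) = 2834.1×1.0734 ≈ 3042 m/s.
Total Δv = 2862 + 3042 = 5904 m/s.

Δv ≈ 5900 m/s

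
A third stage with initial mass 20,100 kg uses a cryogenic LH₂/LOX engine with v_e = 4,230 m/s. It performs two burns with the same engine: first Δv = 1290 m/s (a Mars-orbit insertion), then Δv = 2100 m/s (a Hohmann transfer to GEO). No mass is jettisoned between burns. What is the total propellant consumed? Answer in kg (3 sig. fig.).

After the first burn: m = 20100 × exp(−1290/4230.0) = 20100 × 0.73715 = 14,816.7 kg.
After the second burn: m = 14,816.7 × exp(−2100/4230.0) = 14,816.7 × 0.60869 = 9,018.78 kg.
Total propellant = m₀ − m_final = 20100 − 9,018.78 = 11,081.22 kg.

total propellant consumed ≈ 11100 kg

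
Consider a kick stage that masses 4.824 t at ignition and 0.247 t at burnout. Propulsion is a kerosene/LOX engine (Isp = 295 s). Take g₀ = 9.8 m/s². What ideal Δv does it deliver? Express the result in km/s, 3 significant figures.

Δv ≈ 8.59 km/s

v_e = Isp · g₀ = 295 × 9.8 = 2891.0 m/s.
Using Δv = v_e ln(m₀/m_f): Δv = v_e · ln(m₀/m_f) = 2891.0 × ln(19.53) = 2891.0 × 2.9720 ≈ 8592.0 m/s.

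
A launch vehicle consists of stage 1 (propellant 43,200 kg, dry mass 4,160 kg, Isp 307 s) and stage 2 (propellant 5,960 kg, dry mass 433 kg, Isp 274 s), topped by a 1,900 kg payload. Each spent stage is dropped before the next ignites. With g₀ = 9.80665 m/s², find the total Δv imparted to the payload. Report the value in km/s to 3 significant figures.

Ignition mass of stage 1 = 43,200+4,160 + 5,960+433 + 1,900 = 55,653 kg.
Stage 1: m₀ = 55,653 kg, m_f = 55,653 − 43,200 = 12,453 kg; Δv = 307×9.80665×ln(4.469) = 3010.6×1.4972 ≈ 4507 m/s.
Stage 2: m₀ = 8,293 kg, m_f = 8,293 − 5,960 = 2,333 kg; Δv = 274×9.80665×ln(3.555) = 2687.0×1.2683 ≈ 3408 m/s.
Total Δv = 4507 + 3408 = 7915 m/s.

Δv ≈ 7.92 km/s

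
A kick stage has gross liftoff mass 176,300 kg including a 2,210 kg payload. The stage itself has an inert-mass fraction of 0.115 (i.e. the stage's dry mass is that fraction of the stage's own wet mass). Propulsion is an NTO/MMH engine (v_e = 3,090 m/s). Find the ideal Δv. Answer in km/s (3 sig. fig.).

Stage wet mass = m₀ − payload = 176,300 − 2,210 = 174,090 kg.
Stage dry mass = ε × stage wet mass = 0.115 × 174,090 = 20,020.4 kg.
Burnout mass m_f = stage dry + payload = 20,020.4 + 2,210 = 22,230.4 kg.
Using Δv = v_e ln(m₀/m_f): Δv = v_e · ln(176,300/22,230.4) = 3090.0 × ln(7.931) = 3090.0 × 2.0707 ≈ 6399 m/s.

Δv ≈ 6.40 km/s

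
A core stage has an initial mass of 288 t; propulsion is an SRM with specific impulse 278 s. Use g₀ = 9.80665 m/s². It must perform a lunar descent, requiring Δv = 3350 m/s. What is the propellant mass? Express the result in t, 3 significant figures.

propellant mass ≈ 204 t

v_e = Isp · g₀ = 278 × 9.80665 = 2726.2 m/s.
By the Tsiolkovsky rocket equation, m₀/m_f = exp(Δv / v_e) = exp(3350 / 2726.2) = exp(1.2288) = 3.4171.
m_f = 288 / 3.4171 = 84.282 t, so propellant = m₀ − m_f = 288 − 84.282 = 203.718 t.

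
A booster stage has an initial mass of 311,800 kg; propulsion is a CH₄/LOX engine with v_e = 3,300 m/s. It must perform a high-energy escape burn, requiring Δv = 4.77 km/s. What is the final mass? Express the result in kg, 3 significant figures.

final mass ≈ 73500 kg

m₀/m_f = exp(Δv / v_e) = exp(4770 / 3300.0) = exp(1.4455) = 4.2438.
m_f = m₀ / 4.2438 = 311,800 / 4.2438 = 73,471.9 kg.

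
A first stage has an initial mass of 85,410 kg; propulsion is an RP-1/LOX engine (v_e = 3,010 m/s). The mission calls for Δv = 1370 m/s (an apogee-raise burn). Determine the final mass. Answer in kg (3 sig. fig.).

final mass ≈ 54200 kg

m₀/m_f = exp(Δv / v_e) = exp(1370 / 3010.0) = exp(0.4551) = 1.5764.
m_f = m₀ / 1.5764 = 85,410 / 1.5764 = 54,180.4 kg.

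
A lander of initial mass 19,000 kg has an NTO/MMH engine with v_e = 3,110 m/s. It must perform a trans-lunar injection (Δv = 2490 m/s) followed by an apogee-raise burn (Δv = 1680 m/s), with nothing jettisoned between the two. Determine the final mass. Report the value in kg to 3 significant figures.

final mass ≈ 4970 kg

After the first burn: m = 19000 × exp(−2490/3110.0) = 19000 × 0.44904 = 8,531.76 kg.
After the second burn: m = 8,531.76 × exp(−1680/3110.0) = 8,531.76 × 0.58264 = 4,970.94 kg.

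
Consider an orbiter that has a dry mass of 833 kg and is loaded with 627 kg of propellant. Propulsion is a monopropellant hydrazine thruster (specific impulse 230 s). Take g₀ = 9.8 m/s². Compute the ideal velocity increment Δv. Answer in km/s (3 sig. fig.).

Δv ≈ 1.26 km/s

v_e = Isp · g₀ = 230 × 9.8 = 2254.0 m/s.
m₀ = m_dry + m_prop = 833 + 627 = 1,460 kg.
Δv = v_e · ln(m₀/m_f) = 2254.0 × ln(1.753) = 2254.0 × 0.5612 ≈ 1264.9 m/s.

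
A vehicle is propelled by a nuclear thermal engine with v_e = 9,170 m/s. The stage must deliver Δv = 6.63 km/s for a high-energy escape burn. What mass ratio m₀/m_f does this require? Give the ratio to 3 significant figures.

mass ratio ≈ 2.06

Using Δv = v_e ln(m₀/m_f): m₀/m_f = exp(Δv / v_e) = exp(6630 / 9170.0) = exp(0.7230) = 2.0606.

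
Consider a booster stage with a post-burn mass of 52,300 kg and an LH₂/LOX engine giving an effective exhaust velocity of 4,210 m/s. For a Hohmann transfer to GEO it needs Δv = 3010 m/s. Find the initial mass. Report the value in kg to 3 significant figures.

initial mass ≈ 107000 kg

By the Tsiolkovsky rocket equation, m₀/m_f = exp(Δv / v_e) = exp(3010 / 4210.0) = exp(0.7150) = 2.0441.
m₀ = m_f × 2.0441 = 52,300 × 2.0441 = 106,906 kg.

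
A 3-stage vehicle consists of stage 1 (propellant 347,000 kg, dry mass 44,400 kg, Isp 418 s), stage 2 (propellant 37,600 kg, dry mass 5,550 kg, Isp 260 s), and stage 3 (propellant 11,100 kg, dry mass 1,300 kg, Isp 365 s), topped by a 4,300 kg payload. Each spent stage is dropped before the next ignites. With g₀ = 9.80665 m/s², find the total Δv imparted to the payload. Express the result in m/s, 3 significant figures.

Δv ≈ 12400 m/s

Ignition mass of stage 1 = 347,000+44,400 + 37,600+5,550 + 11,100+1,300 + 4,300 = 451,250 kg.
Stage 1: m₀ = 451,250 kg, m_f = 451,250 − 347,000 = 104,250 kg; Δv = 418×9.80665×ln(4.329) = 4099.2×1.4652 ≈ 6006 m/s.
Stage 2: m₀ = 59,850 kg, m_f = 59,850 − 37,600 = 22,250 kg; Δv = 260×9.80665×ln(2.69) = 2549.7×0.9895 ≈ 2523 m/s.
Stage 3: m₀ = 16,700 kg, m_f = 16,700 − 11,100 = 5,600 kg; Δv = 365×9.80665×ln(2.982) = 3579.4×1.0926 ≈ 3911 m/s.
Total Δv = 6006 + 2523 + 3911 = 12440 m/s.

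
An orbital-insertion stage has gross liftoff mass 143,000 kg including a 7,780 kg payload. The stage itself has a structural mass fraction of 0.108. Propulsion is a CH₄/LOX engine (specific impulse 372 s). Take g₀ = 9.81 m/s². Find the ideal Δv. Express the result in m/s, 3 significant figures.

Stage wet mass = m₀ − payload = 143,000 − 7,780 = 135,220 kg.
Stage dry mass = ε × stage wet mass = 0.108 × 135,220 = 14,603.8 kg.
Burnout mass m_f = stage dry + payload = 14,603.8 + 7,780 = 22,383.8 kg.
v_e = Isp · g₀ = 372 × 9.81 = 3649.3 m/s.
Rocket equation: Δv = v_e · ln(143,000/22,383.8) = 3649.3 × ln(6.389) = 3649.3 × 1.8545 ≈ 6768 m/s.

Δv ≈ 6770 m/s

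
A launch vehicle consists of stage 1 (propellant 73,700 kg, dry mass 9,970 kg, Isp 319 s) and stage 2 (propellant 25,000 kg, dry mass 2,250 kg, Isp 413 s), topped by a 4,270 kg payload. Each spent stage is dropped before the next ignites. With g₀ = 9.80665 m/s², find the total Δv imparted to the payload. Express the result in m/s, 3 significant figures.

Ignition mass of stage 1 = 73,700+9,970 + 25,000+2,250 + 4,270 = 115,190 kg.
Stage 1: m₀ = 115,190 kg, m_f = 115,190 − 73,700 = 41,490 kg; Δv = 319×9.80665×ln(2.776) = 3128.3×1.0211 ≈ 3194 m/s.
Stage 2: m₀ = 31,520 kg, m_f = 31,520 − 25,000 = 6,520 kg; Δv = 413×9.80665×ln(4.834) = 4050.1×1.5757 ≈ 6382 m/s.
Total Δv = 3194 + 6382 = 9576 m/s.

Δv ≈ 9580 m/s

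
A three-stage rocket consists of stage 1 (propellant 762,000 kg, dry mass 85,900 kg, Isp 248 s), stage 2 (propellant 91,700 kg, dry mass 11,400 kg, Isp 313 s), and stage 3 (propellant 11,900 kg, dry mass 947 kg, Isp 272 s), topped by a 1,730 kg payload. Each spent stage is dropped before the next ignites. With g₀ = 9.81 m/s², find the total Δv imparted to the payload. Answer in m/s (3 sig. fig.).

Ignition mass of stage 1 = 762,000+85,900 + 91,700+11,400 + 11,900+947 + 1,730 = 965,577 kg.
Stage 1: m₀ = 965,577 kg, m_f = 965,577 − 762,000 = 203,577 kg; Δv = 248×9.81×ln(4.743) = 2432.9×1.5567 ≈ 3787 m/s.
Stage 2: m₀ = 117,677 kg, m_f = 117,677 − 91,700 = 25,977 kg; Δv = 313×9.81×ln(4.53) = 3070.5×1.5107 ≈ 4639 m/s.
Stage 3: m₀ = 14,577 kg, m_f = 14,577 − 11,900 = 2,677 kg; Δv = 272×9.81×ln(5.445) = 2668.3×1.6947 ≈ 4522 m/s.
Total Δv = 3787 + 4639 + 4522 = 12948 m/s.

Δv ≈ 12900 m/s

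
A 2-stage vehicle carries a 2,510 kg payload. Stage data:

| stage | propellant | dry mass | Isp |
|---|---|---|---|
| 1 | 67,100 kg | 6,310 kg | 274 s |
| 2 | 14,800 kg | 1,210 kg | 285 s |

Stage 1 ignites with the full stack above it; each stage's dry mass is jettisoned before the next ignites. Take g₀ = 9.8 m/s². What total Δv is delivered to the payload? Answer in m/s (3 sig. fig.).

Δv ≈ 8000 m/s

Ignition mass of stage 1 = 67,100+6,310 + 14,800+1,210 + 2,510 = 91,930 kg.
Stage 1: m₀ = 91,930 kg, m_f = 91,930 − 67,100 = 24,830 kg; Δv = 274×9.8×ln(3.702) = 2685.2×1.3090 ≈ 3515 m/s.
Stage 2: m₀ = 18,520 kg, m_f = 18,520 − 14,800 = 3,720 kg; Δv = 285×9.8×ln(4.978) = 2793.0×1.6051 ≈ 4483 m/s.
Total Δv = 3515 + 4483 = 7998 m/s.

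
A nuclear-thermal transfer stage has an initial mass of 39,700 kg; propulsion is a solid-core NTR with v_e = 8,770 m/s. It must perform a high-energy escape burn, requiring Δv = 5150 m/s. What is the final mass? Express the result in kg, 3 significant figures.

final mass ≈ 22100 kg

Using Δv = v_e ln(m₀/m_f): m₀/m_f = exp(Δv / v_e) = exp(5150 / 8770.0) = exp(0.5872) = 1.7990.
m_f = m₀ / 1.7990 = 39,700 / 1.7990 = 22,067.8 kg.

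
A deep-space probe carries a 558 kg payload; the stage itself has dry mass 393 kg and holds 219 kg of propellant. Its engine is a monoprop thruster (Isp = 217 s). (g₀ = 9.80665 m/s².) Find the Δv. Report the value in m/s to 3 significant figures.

Δv ≈ 441 m/s

v_e = Isp · g₀ = 217 × 9.80665 = 2128.0 m/s.
m₀ = payload + dry + propellant = 558 + 393 + 219 = 1,170 kg.
m_f = payload + dry = 558 + 393 = 951 kg.
Rocket equation: Δv = v_e · ln(m₀/m_f) = 2128.0 × ln(1.23) = 2128.0 × 0.2072 ≈ 441.0 m/s.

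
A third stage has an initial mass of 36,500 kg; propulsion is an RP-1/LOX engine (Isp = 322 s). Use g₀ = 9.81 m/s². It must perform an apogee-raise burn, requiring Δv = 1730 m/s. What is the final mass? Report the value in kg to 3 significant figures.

v_e = Isp · g₀ = 322 × 9.81 = 3158.8 m/s.
Using Δv = v_e ln(m₀/m_f): m₀/m_f = exp(Δv / v_e) = exp(1730 / 3158.8) = exp(0.5477) = 1.7292.
m_f = m₀ / 1.7292 = 36,500 / 1.7292 = 21,108 kg.

final mass ≈ 21100 kg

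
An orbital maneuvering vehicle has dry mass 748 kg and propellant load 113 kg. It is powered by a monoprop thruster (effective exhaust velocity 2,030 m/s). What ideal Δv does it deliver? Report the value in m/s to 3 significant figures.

Δv ≈ 286 m/s

m₀ = m_dry + m_prop = 748 + 113 = 861 kg.
From the ideal rocket equation, Δv = v_e · ln(m₀/m_f) = 2030.0 × ln(1.151) = 2030.0 × 0.1407 ≈ 285.6 m/s.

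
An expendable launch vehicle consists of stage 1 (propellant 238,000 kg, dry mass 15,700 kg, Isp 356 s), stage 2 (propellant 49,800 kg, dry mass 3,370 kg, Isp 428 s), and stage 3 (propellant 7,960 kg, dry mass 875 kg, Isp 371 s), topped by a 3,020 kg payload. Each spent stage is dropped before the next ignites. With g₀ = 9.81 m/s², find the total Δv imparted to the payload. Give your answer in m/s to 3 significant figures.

Δv ≈ 14900 m/s

Ignition mass of stage 1 = 238,000+15,700 + 49,800+3,370 + 7,960+875 + 3,020 = 318,725 kg.
Stage 1: m₀ = 318,725 kg, m_f = 318,725 − 238,000 = 80,725 kg; Δv = 356×9.81×ln(3.948) = 3492.4×1.3733 ≈ 4796 m/s.
Stage 2: m₀ = 65,025 kg, m_f = 65,025 − 49,800 = 15,225 kg; Δv = 428×9.81×ln(4.271) = 4198.7×1.4518 ≈ 6096 m/s.
Stage 3: m₀ = 11,855 kg, m_f = 11,855 − 7,960 = 3,895 kg; Δv = 371×9.81×ln(3.044) = 3639.5×1.1131 ≈ 4051 m/s.
Total Δv = 4796 + 6096 + 4051 = 14943 m/s.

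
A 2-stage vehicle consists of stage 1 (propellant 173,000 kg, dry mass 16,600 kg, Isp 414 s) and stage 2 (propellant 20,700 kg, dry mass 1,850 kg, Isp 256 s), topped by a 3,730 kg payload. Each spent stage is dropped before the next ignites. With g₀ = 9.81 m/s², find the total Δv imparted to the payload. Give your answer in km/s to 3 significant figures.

Ignition mass of stage 1 = 173,000+16,600 + 20,700+1,850 + 3,730 = 215,880 kg.
Stage 1: m₀ = 215,880 kg, m_f = 215,880 − 173,000 = 42,880 kg; Δv = 414×9.81×ln(5.035) = 4061.3×1.6163 ≈ 6564 m/s.
Stage 2: m₀ = 26,280 kg, m_f = 26,280 − 20,700 = 5,580 kg; Δv = 256×9.81×ln(4.71) = 2511.4×1.5496 ≈ 3892 m/s.
Total Δv = 6564 + 3892 = 10456 m/s.

Δv ≈ 10.5 km/s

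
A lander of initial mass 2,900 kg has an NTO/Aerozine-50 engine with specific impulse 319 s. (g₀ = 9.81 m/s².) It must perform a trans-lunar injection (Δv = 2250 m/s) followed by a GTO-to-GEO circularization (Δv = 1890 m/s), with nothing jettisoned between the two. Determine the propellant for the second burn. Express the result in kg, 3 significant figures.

propellant for the second burn ≈ 641 kg

v_e = Isp · g₀ = 319 × 9.81 = 3129.4 m/s.
After the first burn: m = 2900 × exp(−2250/3129.4) = 2900 × 0.48724 = 1,413 kg.
After the second burn: m = 1,413 × exp(−1890/3129.4) = 1,413 × 0.54665 = 772.416 kg.
Second-burn propellant = 1,413 − 772.416 = 640.584 kg.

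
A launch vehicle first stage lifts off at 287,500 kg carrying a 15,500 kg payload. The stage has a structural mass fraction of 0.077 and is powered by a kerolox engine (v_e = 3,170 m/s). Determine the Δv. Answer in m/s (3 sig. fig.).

Δv ≈ 6550 m/s

Stage wet mass = m₀ − payload = 287,500 − 15,500 = 272,000 kg.
Stage dry mass = ε × stage wet mass = 0.077 × 272,000 = 20,944 kg.
Burnout mass m_f = stage dry + payload = 20,944 + 15,500 = 36,444 kg.
Δv = v_e · ln(287,500/36,444) = 3170.0 × ln(7.889) = 3170.0 × 2.0654 ≈ 6547 m/s.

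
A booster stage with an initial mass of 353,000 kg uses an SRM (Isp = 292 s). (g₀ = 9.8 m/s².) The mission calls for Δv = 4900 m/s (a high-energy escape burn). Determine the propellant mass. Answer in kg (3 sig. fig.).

v_e = Isp · g₀ = 292 × 9.8 = 2861.6 m/s.
m₀/m_f = exp(Δv / v_e) = exp(4900 / 2861.6) = exp(1.7123) = 5.5419.
m_f = 353,000 / 5.5419 = 63,696.6 kg, so propellant = m₀ − m_f = 353,000 − 63,696.6 = 289,303.4 kg.

propellant mass ≈ 289000 kg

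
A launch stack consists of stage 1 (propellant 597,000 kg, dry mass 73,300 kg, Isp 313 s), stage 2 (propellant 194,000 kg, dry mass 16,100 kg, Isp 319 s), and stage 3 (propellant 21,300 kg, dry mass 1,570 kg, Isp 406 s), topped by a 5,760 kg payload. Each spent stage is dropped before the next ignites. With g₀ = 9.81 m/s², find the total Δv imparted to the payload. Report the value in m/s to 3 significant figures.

Δv ≈ 14000 m/s

Ignition mass of stage 1 = 597,000+73,300 + 194,000+16,100 + 21,300+1,570 + 5,760 = 909,030 kg.
Stage 1: m₀ = 909,030 kg, m_f = 909,030 − 597,000 = 312,030 kg; Δv = 313×9.81×ln(2.913) = 3070.5×1.0693 ≈ 3283 m/s.
Stage 2: m₀ = 238,730 kg, m_f = 238,730 − 194,000 = 44,730 kg; Δv = 319×9.81×ln(5.337) = 3129.4×1.6747 ≈ 5241 m/s.
Stage 3: m₀ = 28,630 kg, m_f = 28,630 − 21,300 = 7,330 kg; Δv = 406×9.81×ln(3.906) = 3982.9×1.3625 ≈ 5427 m/s.
Total Δv = 3283 + 5241 + 5427 = 13951 m/s.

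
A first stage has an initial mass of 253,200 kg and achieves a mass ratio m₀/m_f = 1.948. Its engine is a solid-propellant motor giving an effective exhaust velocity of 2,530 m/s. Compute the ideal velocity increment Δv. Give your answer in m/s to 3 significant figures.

From the ideal rocket equation, Δv = v_e · ln(1.948) = 2530.0 × 0.6668 ≈ 1687.0 m/s.

Δv ≈ 1690 m/s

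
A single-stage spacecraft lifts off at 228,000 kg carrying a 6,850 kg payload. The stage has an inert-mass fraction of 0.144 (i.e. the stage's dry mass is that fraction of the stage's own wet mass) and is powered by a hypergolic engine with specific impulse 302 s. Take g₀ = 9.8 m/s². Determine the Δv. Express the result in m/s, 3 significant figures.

Stage wet mass = m₀ − payload = 228,000 − 6,850 = 221,150 kg.
Stage dry mass = ε × stage wet mass = 0.144 × 221,150 = 31,845.6 kg.
Burnout mass m_f = stage dry + payload = 31,845.6 + 6,850 = 38,695.6 kg.
v_e = Isp · g₀ = 302 × 9.8 = 2959.6 m/s.
Rocket equation: Δv = v_e · ln(228,000/38,695.6) = 2959.6 × ln(5.892) = 2959.6 × 1.7736 ≈ 5249 m/s.

Δv ≈ 5250 m/s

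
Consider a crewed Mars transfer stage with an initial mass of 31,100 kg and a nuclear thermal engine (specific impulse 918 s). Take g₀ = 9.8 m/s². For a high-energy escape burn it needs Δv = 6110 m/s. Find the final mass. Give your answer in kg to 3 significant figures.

v_e = Isp · g₀ = 918 × 9.8 = 8996.4 m/s.
From the ideal rocket equation, m₀/m_f = exp(Δv / v_e) = exp(6110 / 8996.4) = exp(0.6792) = 1.9722.
m_f = m₀ / 1.9722 = 31,100 / 1.9722 = 15,769.2 kg.

final mass ≈ 15800 kg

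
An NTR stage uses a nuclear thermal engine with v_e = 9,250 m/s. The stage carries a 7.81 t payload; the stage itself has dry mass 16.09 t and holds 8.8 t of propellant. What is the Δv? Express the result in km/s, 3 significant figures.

Δv ≈ 2.90 km/s

m₀ = payload + dry + propellant = 7.81 + 16.09 + 8.8 = 32.7 t.
m_f = payload + dry = 7.81 + 16.09 = 23.9 t.
By the Tsiolkovsky rocket equation, Δv = v_e · ln(m₀/m_f) = 9250.0 × ln(1.368) = 9250.0 × 0.3135 ≈ 2899.8 m/s.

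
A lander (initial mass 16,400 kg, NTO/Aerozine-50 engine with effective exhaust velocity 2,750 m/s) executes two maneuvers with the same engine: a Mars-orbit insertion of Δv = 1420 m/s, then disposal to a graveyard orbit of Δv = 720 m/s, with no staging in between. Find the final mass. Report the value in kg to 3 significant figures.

After the first burn: m = 16400 × exp(−1420/2750.0) = 16400 × 0.59669 = 9,785.72 kg.
After the second burn: m = 9,785.72 × exp(−720/2750.0) = 9,785.72 × 0.76965 = 7,531.58 kg.

final mass ≈ 7530 kg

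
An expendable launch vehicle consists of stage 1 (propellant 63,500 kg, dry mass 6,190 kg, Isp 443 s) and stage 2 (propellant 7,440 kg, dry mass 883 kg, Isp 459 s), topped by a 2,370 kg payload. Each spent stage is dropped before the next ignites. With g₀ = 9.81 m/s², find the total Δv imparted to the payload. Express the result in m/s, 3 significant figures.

Δv ≈ 12100 m/s

Ignition mass of stage 1 = 63,500+6,190 + 7,440+883 + 2,370 = 80,383 kg.
Stage 1: m₀ = 80,383 kg, m_f = 80,383 − 63,500 = 16,883 kg; Δv = 443×9.81×ln(4.761) = 4345.8×1.5605 ≈ 6782 m/s.
Stage 2: m₀ = 10,693 kg, m_f = 10,693 − 7,440 = 3,253 kg; Δv = 459×9.81×ln(3.287) = 4502.8×1.1900 ≈ 5358 m/s.
Total Δv = 6782 + 5358 = 12140 m/s.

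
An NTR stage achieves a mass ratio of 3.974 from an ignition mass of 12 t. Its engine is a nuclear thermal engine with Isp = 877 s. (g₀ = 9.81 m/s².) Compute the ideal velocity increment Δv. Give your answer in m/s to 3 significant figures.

v_e = Isp · g₀ = 877 × 9.81 = 8603.4 m/s.
Δv = v_e · ln(3.974) = 8603.4 × 1.3798 ≈ 11870.7 m/s.

Δv ≈ 11900 m/s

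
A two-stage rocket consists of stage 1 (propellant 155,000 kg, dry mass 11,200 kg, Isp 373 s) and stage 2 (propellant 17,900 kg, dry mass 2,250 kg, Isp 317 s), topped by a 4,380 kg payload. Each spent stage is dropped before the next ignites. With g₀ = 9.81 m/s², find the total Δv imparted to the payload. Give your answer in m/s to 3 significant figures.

Ignition mass of stage 1 = 155,000+11,200 + 17,900+2,250 + 4,380 = 190,730 kg.
Stage 1: m₀ = 190,730 kg, m_f = 190,730 − 155,000 = 35,730 kg; Δv = 373×9.81×ln(5.338) = 3659.1×1.6749 ≈ 6129 m/s.
Stage 2: m₀ = 24,530 kg, m_f = 24,530 − 17,900 = 6,630 kg; Δv = 317×9.81×ln(3.7) = 3109.8×1.3083 ≈ 4068 m/s.
Total Δv = 6129 + 4068 = 10197 m/s.

Δv ≈ 10200 m/s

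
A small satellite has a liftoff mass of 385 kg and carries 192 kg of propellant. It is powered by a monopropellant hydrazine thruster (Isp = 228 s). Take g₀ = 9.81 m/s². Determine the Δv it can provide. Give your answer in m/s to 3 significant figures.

Δv ≈ 1540 m/s

v_e = Isp · g₀ = 228 × 9.81 = 2236.7 m/s.
m_f = m₀ − m_prop = 385 − 192 = 193 kg.
From the ideal rocket equation, Δv = v_e · ln(m₀/m_f) = 2236.7 × ln(1.995) = 2236.7 × 0.6906 ≈ 1544.5 m/s.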